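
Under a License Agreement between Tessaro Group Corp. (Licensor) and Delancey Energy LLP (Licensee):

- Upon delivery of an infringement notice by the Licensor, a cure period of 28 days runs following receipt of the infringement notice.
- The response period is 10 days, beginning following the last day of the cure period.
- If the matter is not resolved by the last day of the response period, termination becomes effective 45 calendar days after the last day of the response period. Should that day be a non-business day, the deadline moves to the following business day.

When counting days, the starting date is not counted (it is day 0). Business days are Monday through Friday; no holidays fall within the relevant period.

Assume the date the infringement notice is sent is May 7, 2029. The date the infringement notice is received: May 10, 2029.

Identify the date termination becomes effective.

August 1, 2029

The last day of the cure period: 28 calendar days after May 10, 2029 is June 7, 2029.
The last day of the response period: 10 calendar days after June 7, 2029 is June 17, 2029.
Adding 45 calendar days to June 17, 2029 gives August 1, 2029, which is the date termination becomes effective. August 1, 2029 is a Wednesday, so no roll-forward applies.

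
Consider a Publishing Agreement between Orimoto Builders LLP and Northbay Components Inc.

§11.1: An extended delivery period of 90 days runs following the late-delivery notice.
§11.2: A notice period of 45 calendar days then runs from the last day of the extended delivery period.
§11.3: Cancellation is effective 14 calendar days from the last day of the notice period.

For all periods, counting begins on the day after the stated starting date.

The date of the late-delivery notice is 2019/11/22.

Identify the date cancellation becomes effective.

Adding 90 calendar days to 2019/11/22 gives 2020/02/20, which is the last day of the extended delivery period.
The last day of the notice period: 45 calendar days after 2020/02/20 is 2020/04/05.
The date cancellation becomes effective: 2020/04/05 + 14 days = 2020/04/19.

2020/04/19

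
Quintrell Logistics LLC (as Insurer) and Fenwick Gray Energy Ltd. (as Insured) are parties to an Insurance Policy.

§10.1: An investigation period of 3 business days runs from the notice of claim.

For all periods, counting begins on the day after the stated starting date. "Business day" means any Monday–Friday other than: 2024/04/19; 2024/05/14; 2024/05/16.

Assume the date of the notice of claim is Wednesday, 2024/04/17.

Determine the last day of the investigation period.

2024/04/23

From Wednesday, 2024/04/17, 3 business days (Apr 18, Apr 22, Apr 23, skipping weekends and the listed holiday on Apr 19) brings us to Tuesday, 2024/04/23, which is the last day of the investigation period.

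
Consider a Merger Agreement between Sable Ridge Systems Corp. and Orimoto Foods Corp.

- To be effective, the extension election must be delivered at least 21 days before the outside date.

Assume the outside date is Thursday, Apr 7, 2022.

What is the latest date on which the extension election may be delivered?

Mar 17, 2022

Apr 7, 2022 minus 21 days is Mar 17, 2022.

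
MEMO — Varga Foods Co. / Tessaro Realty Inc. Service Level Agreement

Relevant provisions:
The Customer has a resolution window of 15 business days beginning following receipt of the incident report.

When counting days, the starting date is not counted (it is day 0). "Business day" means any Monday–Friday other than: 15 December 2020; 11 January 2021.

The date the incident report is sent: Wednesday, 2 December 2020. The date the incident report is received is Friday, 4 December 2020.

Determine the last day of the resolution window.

From Friday, 4 December 2020, 15 business days (Dec 7, Dec 8, Dec 9, Dec 10, …, Dec 24, Dec 25, Dec 28, skipping weekends and the listed holiday on Dec 15) brings us to Monday, 28 December 2020, which is the last day of the resolution window.

28 December 2020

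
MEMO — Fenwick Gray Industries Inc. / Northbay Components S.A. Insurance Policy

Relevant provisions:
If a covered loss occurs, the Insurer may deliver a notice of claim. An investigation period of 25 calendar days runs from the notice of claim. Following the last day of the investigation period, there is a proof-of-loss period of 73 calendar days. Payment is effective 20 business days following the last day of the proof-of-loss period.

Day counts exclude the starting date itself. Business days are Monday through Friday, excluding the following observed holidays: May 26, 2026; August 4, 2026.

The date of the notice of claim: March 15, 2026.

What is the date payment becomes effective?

July 17, 2026

The last day of the investigation period: March 15, 2026 + 25 days = April 9, 2026.
Adding 73 calendar days to April 9, 2026 gives June 21, 2026, which is the last day of the proof-of-loss period.
From Sunday, June 21, 2026, 20 business days (Jun 22, Jun 23, Jun 24, Jun 25, …, Jul 15, Jul 16, Jul 17, skipping weekends) brings us to Friday, July 17, 2026, which is the date payment becomes effective.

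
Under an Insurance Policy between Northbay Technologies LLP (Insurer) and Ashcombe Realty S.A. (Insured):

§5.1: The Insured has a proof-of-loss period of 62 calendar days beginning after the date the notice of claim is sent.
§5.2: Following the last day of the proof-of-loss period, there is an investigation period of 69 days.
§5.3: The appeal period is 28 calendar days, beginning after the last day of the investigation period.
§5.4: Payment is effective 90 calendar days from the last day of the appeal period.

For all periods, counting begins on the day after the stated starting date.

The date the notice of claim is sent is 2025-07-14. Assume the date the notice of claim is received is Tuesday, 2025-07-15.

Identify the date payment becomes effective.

The last day of the proof-of-loss period: 62 calendar days after 2025-07-14 is 2025-09-14.
Adding 69 calendar days to 2025-09-14 gives 2025-11-22, which is the last day of the investigation period.
The last day of the appeal period: 2025-11-22 + 28 days = 2025-12-20.
The date payment becomes effective: 2025-12-20 + 90 days = 2026-03-20.

2026-03-20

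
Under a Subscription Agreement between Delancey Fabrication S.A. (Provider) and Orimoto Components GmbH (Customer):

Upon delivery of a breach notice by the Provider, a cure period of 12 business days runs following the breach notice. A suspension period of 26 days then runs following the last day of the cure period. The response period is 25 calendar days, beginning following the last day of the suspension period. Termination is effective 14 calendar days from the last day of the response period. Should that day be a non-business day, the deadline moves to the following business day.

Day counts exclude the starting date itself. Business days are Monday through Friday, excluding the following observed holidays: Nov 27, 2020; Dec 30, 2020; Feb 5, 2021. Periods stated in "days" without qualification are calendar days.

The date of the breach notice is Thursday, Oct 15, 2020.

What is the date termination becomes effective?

Jan 6, 2021

The last day of the cure period: 12 business days after Thursday, Oct 15, 2020, skipping weekends — Oct 16, Oct 19, Oct 20, Oct 21, …, Oct 29, Oct 30, Nov 2 — lands on Monday, Nov 2, 2020.
Adding 26 calendar days to Nov 2, 2020 gives Nov 28, 2020, which is the last day of the suspension period.
Adding 25 calendar days to Nov 28, 2020 gives Dec 23, 2020, which is the last day of the response period.
Adding 14 calendar days to Dec 23, 2020 gives Jan 6, 2021, which is the date termination becomes effective. Jan 6, 2021 is a Wednesday and is not a listed holiday, so no roll-forward applies.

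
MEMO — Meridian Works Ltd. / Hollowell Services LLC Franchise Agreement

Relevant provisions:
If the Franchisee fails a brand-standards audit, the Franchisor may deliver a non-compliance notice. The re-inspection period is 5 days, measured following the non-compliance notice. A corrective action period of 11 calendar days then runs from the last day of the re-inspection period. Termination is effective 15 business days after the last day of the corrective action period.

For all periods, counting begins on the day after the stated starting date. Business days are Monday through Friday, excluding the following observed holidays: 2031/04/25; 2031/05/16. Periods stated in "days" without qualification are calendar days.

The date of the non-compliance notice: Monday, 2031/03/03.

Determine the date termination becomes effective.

2031/04/09

The last day of the re-inspection period: 5 calendar days after 2031/03/03 is 2031/03/08.
The last day of the corrective action period: 2031/03/08 + 11 days = 2031/03/19.
The date termination becomes effective: counting 15 business days from Wednesday, 2031/03/19 (Mar 20, Mar 21, Mar 24, Mar 25, …, Apr 7, Apr 8, Apr 9, skipping weekends) reaches Wednesday, 2031/04/09.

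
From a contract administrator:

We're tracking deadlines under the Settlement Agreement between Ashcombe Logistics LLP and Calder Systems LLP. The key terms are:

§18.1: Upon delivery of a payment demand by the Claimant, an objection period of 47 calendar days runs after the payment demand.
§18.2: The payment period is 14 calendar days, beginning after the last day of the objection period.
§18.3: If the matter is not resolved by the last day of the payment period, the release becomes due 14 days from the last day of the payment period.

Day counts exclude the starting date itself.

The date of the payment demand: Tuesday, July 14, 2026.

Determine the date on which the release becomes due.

September 27, 2026

Adding 47 calendar days to July 14, 2026 gives August 30, 2026, which is the last day of the objection period.
The last day of the payment period: 14 calendar days after August 30, 2026 is September 13, 2026.
Adding 14 calendar days to September 13, 2026 gives September 27, 2026, which is the date on which the release becomes due.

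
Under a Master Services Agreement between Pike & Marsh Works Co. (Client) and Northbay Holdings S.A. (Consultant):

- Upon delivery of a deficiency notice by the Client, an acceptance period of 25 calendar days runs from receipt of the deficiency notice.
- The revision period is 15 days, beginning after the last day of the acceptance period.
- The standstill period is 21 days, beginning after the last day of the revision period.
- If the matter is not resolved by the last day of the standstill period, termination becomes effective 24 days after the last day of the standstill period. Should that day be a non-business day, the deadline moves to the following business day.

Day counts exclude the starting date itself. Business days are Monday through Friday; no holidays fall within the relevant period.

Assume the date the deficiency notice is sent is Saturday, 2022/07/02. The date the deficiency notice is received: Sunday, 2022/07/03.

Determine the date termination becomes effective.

2022/09/26

Adding 25 calendar days to 2022/07/03 gives 2022/07/28, which is the last day of the acceptance period.
Adding 15 calendar days to 2022/07/28 gives 2022/08/12, which is the last day of the revision period.
Adding 21 calendar days to 2022/08/12 gives 2022/09/02, which is the last day of the standstill period.
The date termination becomes effective: 24 calendar days after 2022/09/02 is 2022/09/26. 2022/09/26 is a Monday, so no roll-forward applies.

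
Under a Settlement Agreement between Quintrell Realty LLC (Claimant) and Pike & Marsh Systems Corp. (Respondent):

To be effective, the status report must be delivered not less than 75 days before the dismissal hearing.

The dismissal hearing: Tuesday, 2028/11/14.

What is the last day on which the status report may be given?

2028/11/14 minus 75 days is 2028/08/31.

2028/08/31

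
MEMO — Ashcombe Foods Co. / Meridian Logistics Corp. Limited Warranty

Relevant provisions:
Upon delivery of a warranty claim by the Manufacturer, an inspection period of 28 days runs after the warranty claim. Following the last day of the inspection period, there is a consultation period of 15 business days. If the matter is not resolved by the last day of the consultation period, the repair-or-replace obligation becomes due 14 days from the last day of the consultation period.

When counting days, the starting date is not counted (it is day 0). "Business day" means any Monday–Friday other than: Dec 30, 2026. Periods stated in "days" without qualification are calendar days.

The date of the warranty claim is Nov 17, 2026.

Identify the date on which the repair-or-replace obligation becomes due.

Jan 20, 2027

The last day of the inspection period: Nov 17, 2026 + 28 days = Dec 15, 2026.
From Tuesday, Dec 15, 2026, 15 business days (Dec 16, Dec 17, Dec 18, Dec 21, …, Jan 4, Jan 5, Jan 6, skipping weekends and the listed holiday on Dec 30) brings us to Wednesday, Jan 6, 2027, which is the last day of the consultation period.
The date on which the repair-or-replace obligation becomes due: 14 calendar days after Jan 6, 2027 is Jan 20, 2027.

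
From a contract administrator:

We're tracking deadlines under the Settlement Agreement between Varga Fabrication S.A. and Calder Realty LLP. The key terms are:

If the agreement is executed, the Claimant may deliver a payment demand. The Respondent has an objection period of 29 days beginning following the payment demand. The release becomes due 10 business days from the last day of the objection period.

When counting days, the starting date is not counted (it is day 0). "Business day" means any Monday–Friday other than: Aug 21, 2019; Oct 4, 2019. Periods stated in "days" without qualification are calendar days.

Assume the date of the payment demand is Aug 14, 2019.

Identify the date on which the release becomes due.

Sep 26, 2019

The last day of the objection period: Aug 14, 2019 + 29 days = Sep 12, 2019.
The date on which the release becomes due: 10 business days after Thursday, Sep 12, 2019, skipping weekends — Sep 13, Sep 16, Sep 17, Sep 18, Sep 19, Sep 20, Sep 23, Sep 24, Sep 25, Sep 26 — lands on Thursday, Sep 26, 2019.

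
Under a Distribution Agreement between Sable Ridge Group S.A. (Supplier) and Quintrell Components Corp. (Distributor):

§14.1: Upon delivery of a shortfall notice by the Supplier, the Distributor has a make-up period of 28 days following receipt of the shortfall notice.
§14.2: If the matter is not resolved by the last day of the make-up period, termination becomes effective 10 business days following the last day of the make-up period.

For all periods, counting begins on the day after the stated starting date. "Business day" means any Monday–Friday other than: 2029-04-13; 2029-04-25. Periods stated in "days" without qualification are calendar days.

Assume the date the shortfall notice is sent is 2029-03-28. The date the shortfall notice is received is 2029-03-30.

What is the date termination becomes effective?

2029-05-11

Adding 28 calendar days to 2029-03-30 gives 2029-04-27, which is the last day of the make-up period.
The date termination becomes effective: counting 10 business days from Friday, 2029-04-27 (Apr 30, May 1, May 2, May 3, May 4, May 7, May 8, May 9, May 10, May 11, skipping weekends) reaches Friday, 2029-05-11.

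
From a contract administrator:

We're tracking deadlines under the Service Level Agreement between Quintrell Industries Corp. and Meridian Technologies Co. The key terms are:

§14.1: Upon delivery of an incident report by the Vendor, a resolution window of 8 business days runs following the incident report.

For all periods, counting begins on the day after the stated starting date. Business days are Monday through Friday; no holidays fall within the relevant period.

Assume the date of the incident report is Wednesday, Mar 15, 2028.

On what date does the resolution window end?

Mar 27, 2028

The last day of the resolution window: counting 8 business days from Wednesday, Mar 15, 2028 (Mar 16, Mar 17, Mar 20, Mar 21, Mar 22, Mar 23, Mar 24, Mar 27, skipping weekends) reaches Monday, Mar 27, 2028.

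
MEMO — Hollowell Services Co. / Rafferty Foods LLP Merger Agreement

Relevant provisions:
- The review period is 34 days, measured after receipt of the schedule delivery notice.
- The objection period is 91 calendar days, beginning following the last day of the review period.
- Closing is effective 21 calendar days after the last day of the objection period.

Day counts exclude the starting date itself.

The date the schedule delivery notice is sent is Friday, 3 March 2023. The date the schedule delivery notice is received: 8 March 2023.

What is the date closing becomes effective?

The last day of the review period: 34 calendar days after 8 March 2023 is 11 April 2023.
The last day of the objection period: 11 April 2023 + 91 days = 11 July 2023.
The date closing becomes effective: 11 July 2023 + 21 days = 1 August 2023.

1 August 2023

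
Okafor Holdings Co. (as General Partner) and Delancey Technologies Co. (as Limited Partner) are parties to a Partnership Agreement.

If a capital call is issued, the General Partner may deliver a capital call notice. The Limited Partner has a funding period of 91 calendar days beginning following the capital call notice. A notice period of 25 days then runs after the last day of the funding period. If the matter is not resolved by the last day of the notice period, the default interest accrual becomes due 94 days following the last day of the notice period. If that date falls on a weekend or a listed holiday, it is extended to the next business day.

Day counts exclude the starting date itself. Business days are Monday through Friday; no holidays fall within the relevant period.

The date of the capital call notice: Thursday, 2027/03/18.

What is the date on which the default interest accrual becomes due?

The last day of the funding period: 91 calendar days after 2027/03/18 is 2027/06/17.
Adding 25 calendar days to 2027/06/17 gives 2027/07/12, which is the last day of the notice period.
Adding 94 calendar days to 2027/07/12 gives 2027/10/14, which is the date on which the default interest accrual becomes due. 2027/10/14 is a Thursday, so no roll-forward applies.

2027/10/14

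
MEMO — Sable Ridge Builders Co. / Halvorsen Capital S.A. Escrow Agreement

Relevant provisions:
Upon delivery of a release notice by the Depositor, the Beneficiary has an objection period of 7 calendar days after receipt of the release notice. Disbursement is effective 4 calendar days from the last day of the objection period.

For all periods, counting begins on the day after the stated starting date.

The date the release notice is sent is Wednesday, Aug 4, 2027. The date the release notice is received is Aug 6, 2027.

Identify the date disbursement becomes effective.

The last day of the objection period: 7 calendar days after Aug 6, 2027 is Aug 13, 2027.
Adding 4 calendar days to Aug 13, 2027 gives Aug 17, 2027, which is the date disbursement becomes effective.

Aug 17, 2027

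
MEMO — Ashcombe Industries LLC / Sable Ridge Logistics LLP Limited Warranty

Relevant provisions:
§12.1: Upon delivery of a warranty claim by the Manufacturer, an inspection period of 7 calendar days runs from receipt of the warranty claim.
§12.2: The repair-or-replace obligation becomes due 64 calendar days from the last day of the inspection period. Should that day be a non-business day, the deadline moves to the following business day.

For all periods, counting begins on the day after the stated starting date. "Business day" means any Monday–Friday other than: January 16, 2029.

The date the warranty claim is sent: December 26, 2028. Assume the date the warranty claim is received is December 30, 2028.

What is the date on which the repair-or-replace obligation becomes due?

The last day of the inspection period: 7 calendar days after December 30, 2028 is January 6, 2029.
The date on which the repair-or-replace obligation becomes due: January 6, 2029 + 64 days = March 11, 2029. That falls on a Sunday, so it rolls to the next business day, Monday, March 12, 2029.

March 12, 2029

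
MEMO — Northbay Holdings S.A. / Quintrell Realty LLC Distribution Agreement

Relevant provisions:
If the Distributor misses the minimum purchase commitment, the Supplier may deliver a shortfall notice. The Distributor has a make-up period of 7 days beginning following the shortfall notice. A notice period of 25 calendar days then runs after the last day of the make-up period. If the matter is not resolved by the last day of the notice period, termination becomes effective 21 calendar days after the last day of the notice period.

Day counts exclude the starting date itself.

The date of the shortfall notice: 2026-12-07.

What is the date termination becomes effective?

The last day of the make-up period: 7 calendar days after 2026-12-07 is 2026-12-14.
Adding 25 calendar days to 2026-12-14 gives 2027-01-08, which is the last day of the notice period.
Adding 21 calendar days to 2027-01-08 gives 2027-01-29, which is the date termination becomes effective.

2027-01-29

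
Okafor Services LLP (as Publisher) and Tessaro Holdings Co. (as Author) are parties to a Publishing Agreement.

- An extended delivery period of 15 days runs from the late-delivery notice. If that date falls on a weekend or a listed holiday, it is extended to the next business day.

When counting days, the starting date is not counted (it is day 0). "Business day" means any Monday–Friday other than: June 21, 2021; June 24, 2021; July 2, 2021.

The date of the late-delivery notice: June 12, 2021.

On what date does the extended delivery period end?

The last day of the extended delivery period: June 12, 2021 + 15 days = June 27, 2021. That falls on a Sunday, so it rolls to the next business day, Monday, June 28, 2021.

June 28, 2021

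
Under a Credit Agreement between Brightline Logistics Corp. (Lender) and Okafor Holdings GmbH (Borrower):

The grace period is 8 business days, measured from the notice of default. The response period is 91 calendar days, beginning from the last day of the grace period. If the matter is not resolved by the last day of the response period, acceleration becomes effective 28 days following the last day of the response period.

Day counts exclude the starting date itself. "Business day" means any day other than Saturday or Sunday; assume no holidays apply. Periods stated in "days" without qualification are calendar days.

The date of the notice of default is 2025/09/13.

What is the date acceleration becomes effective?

From Saturday, 2025/09/13, 8 business days (Sep 15, Sep 16, Sep 17, Sep 18, Sep 19, Sep 22, Sep 23, Sep 24, skipping weekends) brings us to Wednesday, 2025/09/24, which is the last day of the grace period.
The last day of the response period: 2025/09/24 + 91 days = 2025/12/24.
The date acceleration becomes effective: 28 calendar days after 2025/12/24 is 2026/01/21.

2026/01/21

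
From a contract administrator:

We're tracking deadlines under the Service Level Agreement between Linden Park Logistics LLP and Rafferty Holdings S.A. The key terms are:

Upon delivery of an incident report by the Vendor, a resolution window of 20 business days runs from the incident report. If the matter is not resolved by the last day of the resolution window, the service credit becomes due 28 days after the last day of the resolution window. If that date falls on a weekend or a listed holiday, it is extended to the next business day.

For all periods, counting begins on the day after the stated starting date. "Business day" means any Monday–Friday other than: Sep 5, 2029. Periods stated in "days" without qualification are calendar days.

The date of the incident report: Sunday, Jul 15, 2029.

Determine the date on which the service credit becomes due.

The last day of the resolution window: 20 business days after Sunday, Jul 15, 2029, skipping weekends — Jul 16, Jul 17, Jul 18, Jul 19, …, Aug 8, Aug 9, Aug 10 — lands on Friday, Aug 10, 2029.
The date on which the service credit becomes due: Aug 10, 2029 + 28 days = Sep 7, 2029. Sep 7, 2029 is a Friday and is not a listed holiday, so no roll-forward applies.

Sep 7, 2029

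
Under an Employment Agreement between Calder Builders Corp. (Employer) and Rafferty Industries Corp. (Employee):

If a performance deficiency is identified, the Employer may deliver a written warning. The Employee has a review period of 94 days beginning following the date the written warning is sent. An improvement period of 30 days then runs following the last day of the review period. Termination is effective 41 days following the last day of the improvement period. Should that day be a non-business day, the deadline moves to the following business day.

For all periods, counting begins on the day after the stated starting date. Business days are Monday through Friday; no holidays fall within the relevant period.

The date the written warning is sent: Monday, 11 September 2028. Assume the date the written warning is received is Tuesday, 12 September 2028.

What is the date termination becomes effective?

23 February 2029

The last day of the review period: 94 calendar days after 11 September 2028 is 14 December 2028.
The last day of the improvement period: 30 calendar days after 14 December 2028 is 13 January 2029.
The date termination becomes effective: 41 calendar days after 13 January 2029 is 23 February 2029. 23 February 2029 is a Friday, so no roll-forward applies.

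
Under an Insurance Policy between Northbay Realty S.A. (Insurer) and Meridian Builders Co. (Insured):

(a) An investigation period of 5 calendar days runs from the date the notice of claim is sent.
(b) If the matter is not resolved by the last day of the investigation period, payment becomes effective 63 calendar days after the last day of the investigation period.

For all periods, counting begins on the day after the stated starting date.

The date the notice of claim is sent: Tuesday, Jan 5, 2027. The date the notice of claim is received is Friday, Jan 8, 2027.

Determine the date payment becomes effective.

Adding 5 calendar days to Jan 5, 2027 gives Jan 10, 2027, which is the last day of the investigation period.
The date payment becomes effective: Jan 10, 2027 + 63 days = Mar 14, 2027.

Mar 14, 2027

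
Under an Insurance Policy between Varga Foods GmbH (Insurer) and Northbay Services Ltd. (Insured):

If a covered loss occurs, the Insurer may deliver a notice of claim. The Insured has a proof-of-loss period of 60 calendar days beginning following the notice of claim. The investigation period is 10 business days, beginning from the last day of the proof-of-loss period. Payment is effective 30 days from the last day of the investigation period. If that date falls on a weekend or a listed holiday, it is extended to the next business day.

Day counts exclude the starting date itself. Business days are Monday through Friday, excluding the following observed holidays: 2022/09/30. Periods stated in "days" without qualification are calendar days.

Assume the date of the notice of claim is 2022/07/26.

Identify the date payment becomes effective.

The last day of the proof-of-loss period: 60 calendar days after 2022/07/26 is 2022/09/24.
From Saturday, 2022/09/24, 10 business days (Sep 26, Sep 27, Sep 28, Sep 29, Oct 3, Oct 4, Oct 5, Oct 6, Oct 7, Oct 10, skipping weekends and the listed holiday on Sep 30) brings us to Monday, 2022/10/10, which is the last day of the investigation period.
Adding 30 calendar days to 2022/10/10 gives 2022/11/09, which is the date payment becomes effective. 2022/11/09 is a Wednesday and is not a listed holiday, so no roll-forward applies.

2022/11/09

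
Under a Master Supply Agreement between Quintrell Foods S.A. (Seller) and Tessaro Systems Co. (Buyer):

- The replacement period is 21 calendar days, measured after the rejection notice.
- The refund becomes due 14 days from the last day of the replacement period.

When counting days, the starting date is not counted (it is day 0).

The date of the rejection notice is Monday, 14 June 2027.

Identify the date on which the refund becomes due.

Adding 21 calendar days to 14 June 2027 gives 5 July 2027, which is the last day of the replacement period.
The date on which the refund becomes due: 14 calendar days after 5 July 2027 is 19 July 2027.

19 July 2027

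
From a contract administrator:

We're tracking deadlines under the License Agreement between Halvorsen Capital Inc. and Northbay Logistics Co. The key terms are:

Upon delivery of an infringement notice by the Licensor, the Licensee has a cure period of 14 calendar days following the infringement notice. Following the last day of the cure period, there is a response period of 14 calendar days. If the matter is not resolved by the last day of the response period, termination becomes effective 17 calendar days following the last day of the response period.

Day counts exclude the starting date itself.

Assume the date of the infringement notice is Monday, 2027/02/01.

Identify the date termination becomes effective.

The last day of the cure period: 2027/02/01 + 14 days = 2027/02/15.
The last day of the response period: 2027/02/15 + 14 days = 2027/03/01.
The date termination becomes effective: 17 calendar days after 2027/03/01 is 2027/03/18.

2027/03/18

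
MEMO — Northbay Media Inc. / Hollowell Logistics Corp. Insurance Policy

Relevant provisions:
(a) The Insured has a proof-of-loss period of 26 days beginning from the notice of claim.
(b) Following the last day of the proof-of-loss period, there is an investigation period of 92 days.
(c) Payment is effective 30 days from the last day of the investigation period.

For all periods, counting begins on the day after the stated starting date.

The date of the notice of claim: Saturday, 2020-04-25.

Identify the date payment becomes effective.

2020-09-20

Adding 26 calendar days to 2020-04-25 gives 2020-05-21, which is the last day of the proof-of-loss period.
Adding 92 calendar days to 2020-05-21 gives 2020-08-21, which is the last day of the investigation period.
The date payment becomes effective: 30 calendar days after 2020-08-21 is 2020-09-20.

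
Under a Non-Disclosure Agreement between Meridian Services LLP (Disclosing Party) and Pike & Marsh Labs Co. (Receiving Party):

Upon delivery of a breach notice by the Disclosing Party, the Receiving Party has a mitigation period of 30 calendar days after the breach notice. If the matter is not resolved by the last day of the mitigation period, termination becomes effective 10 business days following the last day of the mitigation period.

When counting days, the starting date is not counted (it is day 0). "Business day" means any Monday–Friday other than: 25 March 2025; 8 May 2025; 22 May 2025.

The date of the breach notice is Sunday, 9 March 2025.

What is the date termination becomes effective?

22 April 2025

The last day of the mitigation period: 30 calendar days after 9 March 2025 is 8 April 2025.
The date termination becomes effective: 10 business days after Tuesday, 8 April 2025, skipping weekends — Apr 9, Apr 10, Apr 11, Apr 14, Apr 15, Apr 16, Apr 17, Apr 18, Apr 21, Apr 22 — lands on Tuesday, 22 April 2025.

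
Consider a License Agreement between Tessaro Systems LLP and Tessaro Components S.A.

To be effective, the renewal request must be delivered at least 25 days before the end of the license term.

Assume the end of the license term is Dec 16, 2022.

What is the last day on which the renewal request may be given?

Nov 21, 2022

Counting back 25 calendar days from Dec 16, 2022 gives Nov 21, 2022.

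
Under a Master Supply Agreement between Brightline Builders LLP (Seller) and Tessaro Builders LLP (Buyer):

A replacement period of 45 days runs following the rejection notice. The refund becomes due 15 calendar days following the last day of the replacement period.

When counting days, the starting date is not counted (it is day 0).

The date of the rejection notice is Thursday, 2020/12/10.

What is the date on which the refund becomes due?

2021/02/08

The last day of the replacement period: 2020/12/10 + 45 days = 2021/01/24.
The date on which the refund becomes due: 15 calendar days after 2021/01/24 is 2021/02/08.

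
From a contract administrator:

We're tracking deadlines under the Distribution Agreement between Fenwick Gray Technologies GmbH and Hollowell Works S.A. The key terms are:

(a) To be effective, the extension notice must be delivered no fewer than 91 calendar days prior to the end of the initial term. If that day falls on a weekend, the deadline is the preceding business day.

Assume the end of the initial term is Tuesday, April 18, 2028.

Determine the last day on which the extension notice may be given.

Counting back 91 calendar days from April 18, 2028 gives January 18, 2028. That is a Tuesday, so no adjustment is needed.

January 18, 2028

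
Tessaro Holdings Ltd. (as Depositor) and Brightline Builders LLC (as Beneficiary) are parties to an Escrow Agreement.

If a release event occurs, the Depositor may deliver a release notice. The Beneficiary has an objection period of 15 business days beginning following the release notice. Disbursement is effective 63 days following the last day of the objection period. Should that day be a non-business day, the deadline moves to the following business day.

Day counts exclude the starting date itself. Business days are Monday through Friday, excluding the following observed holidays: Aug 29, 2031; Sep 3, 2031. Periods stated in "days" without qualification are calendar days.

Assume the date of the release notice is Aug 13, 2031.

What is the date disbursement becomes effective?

Nov 7, 2031

From Wednesday, Aug 13, 2031, 15 business days (Aug 14, Aug 15, Aug 18, Aug 19, …, Sep 2, Sep 4, Sep 5, skipping weekends and the listed holidays on Aug 29, Sep 3) brings us to Friday, Sep 5, 2031, which is the last day of the objection period.
The date disbursement becomes effective: Sep 5, 2031 + 63 days = Nov 7, 2031. Nov 7, 2031 is a Friday and is not a listed holiday, so no roll-forward applies.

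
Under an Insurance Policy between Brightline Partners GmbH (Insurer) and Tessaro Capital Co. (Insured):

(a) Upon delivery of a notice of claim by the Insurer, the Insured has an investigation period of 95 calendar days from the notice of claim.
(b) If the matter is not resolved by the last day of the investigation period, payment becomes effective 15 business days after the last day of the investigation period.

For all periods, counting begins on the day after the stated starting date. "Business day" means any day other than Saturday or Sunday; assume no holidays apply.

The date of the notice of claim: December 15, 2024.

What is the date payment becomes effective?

April 10, 2025

The last day of the investigation period: 95 calendar days after December 15, 2024 is March 20, 2025.
The date payment becomes effective: counting 15 business days from Thursday, March 20, 2025 (Mar 21, Mar 24, Mar 25, Mar 26, …, Apr 8, Apr 9, Apr 10, skipping weekends) reaches Thursday, April 10, 2025.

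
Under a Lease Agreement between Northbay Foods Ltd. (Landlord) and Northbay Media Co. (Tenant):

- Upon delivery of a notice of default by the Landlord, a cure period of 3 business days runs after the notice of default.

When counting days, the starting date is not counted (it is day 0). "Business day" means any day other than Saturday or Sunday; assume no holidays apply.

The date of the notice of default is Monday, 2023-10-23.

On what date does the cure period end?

2023-10-26

The last day of the cure period: counting 3 business days from Monday, 2023-10-23 (Oct 24, Oct 25, Oct 26, skipping weekends) reaches Thursday, 2023-10-26.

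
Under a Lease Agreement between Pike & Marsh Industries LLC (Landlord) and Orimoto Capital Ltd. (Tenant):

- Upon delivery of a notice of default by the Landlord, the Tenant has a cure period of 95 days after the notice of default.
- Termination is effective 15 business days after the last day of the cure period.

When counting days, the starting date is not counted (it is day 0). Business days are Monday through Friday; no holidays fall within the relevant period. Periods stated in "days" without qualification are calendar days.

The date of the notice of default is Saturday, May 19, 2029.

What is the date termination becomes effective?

The last day of the cure period: 95 calendar days after May 19, 2029 is August 22, 2029.
The date termination becomes effective: 15 business days after Wednesday, August 22, 2029, skipping weekends — Aug 23, Aug 24, Aug 27, Aug 28, …, Sep 10, Sep 11, Sep 12 — lands on Wednesday, September 12, 2029.

September 12, 2029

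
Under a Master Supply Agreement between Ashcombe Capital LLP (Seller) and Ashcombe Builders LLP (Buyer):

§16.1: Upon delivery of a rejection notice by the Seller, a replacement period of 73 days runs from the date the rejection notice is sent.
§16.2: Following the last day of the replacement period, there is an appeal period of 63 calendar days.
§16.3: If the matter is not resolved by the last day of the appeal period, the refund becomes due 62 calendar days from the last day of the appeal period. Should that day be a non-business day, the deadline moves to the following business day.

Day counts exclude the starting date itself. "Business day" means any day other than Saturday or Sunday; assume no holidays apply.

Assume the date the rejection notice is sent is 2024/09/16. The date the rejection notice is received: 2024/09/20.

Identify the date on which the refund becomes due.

Adding 73 calendar days to 2024/09/16 gives 2024/11/28, which is the last day of the replacement period.
The last day of the appeal period: 2024/11/28 + 63 days = 2025/01/30.
The date on which the refund becomes due: 2025/01/30 + 62 days = 2025/04/02. 2025/04/02 is a Wednesday, so no roll-forward applies.

2025/04/02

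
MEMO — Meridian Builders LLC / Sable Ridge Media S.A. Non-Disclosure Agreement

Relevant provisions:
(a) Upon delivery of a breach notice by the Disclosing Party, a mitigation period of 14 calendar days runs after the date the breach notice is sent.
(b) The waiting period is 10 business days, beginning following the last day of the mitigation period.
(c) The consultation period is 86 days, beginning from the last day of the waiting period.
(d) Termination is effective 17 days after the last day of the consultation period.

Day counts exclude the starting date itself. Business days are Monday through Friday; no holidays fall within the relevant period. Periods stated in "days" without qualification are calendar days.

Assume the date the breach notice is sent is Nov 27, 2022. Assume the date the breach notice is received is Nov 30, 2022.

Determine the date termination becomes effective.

Apr 5, 2023

The last day of the mitigation period: Nov 27, 2022 + 14 days = Dec 11, 2022.
From Sunday, Dec 11, 2022, 10 business days (Dec 12, Dec 13, Dec 14, Dec 15, Dec 16, Dec 19, Dec 20, Dec 21, Dec 22, Dec 23, skipping weekends) brings us to Friday, Dec 23, 2022, which is the last day of the waiting period.
Adding 86 calendar days to Dec 23, 2022 gives Mar 19, 2023, which is the last day of the consultation period.
The date termination becomes effective: Mar 19, 2023 + 17 days = Apr 5, 2023.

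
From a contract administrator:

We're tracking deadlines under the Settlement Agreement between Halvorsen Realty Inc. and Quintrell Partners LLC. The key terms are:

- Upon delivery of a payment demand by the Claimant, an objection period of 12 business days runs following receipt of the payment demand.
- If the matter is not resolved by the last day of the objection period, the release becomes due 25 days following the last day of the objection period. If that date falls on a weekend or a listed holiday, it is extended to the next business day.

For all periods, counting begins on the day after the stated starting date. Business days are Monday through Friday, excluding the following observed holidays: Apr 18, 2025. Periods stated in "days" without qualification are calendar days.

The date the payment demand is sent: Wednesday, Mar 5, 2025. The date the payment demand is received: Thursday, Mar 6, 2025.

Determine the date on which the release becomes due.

Apr 21, 2025

From Thursday, Mar 6, 2025, 12 business days (Mar 7, Mar 10, Mar 11, Mar 12, …, Mar 20, Mar 21, Mar 24, skipping weekends) brings us to Monday, Mar 24, 2025, which is the last day of the objection period.
The date on which the release becomes due: Mar 24, 2025 + 25 days = Apr 18, 2025. That falls on Friday, a listed holiday, so it rolls to the next business day, Monday, Apr 21, 2025.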